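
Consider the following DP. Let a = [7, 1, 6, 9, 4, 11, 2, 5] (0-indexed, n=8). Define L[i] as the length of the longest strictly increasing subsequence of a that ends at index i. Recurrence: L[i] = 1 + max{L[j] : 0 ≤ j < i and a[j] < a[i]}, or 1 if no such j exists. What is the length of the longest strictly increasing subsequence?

4

   i    0    1    2    3    4    5    6    7
a[i]    7    1    6    9    4   11    2    5
L[i]    1    1    2    3    2    4    2    3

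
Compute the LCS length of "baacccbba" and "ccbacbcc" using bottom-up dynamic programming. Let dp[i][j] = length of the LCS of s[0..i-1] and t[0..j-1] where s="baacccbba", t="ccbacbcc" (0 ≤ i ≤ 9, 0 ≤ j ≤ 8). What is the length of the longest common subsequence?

5

   ''  c  c  b  a  c  b  c  c
''  0  0  0  0  0  0  0  0  0
 b  0  0  0  1  1  1  1  1  1
 a  0  0  0  1  2  2  2  2  2
 a  0  0  0  1  2  2  2  2  2
 c  0  1  1  1  2  3  3  3  3
 c  0  1  2  2  2  3  3  4  4
 c  0  1  2  2  2  3  3  4  5
 b  0  1  2  3  3  3  4  4  5
 b  0  1  2  3  3  3  4  4  5
 a  0  1  2  3  4  4  4  4  5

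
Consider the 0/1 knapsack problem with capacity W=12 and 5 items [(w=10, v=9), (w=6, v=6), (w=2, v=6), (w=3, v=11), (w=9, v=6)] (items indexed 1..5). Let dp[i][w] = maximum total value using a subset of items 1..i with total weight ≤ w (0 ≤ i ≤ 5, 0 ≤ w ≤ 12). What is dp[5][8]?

17

i\w   0   1   2   3   4   5   6   7   8   9  10  11  12
  0   0   0   0   0   0   0   0   0   0   0   0   0   0
  1   0   0   0   0   0   0   0   0   0   0   9   9   9
  2   0   0   0   0   0   0   6   6   6   6   9   9   9
  3   0   0   6   6   6   6   6   6  12  12  12  12  15
  4   0   0   6  11  11  17  17  17  17  17  17  23  23
  5   0   0   6  11  11  17  17  17  17  17  17  23  23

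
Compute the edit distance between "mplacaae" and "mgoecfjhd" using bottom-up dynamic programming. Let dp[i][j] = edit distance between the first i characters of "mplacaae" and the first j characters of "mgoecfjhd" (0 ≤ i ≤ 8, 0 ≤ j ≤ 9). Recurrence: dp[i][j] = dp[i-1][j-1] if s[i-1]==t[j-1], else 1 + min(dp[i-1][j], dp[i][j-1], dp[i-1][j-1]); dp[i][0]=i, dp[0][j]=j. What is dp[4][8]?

   ''  m  g  o  e  c  f  j  h  d
''  0  1  2  3  4  5  6  7  8  9
 m  1  0  1  2  3  4  5  6  7  8
 p  2  1  1  2  3  4  5  6  7  8
 l  3  2  2  2  3  4  5  6  7  8
 a  4  3  3  3  3  4  5  6  7  8
 c  5  4  4  4  4  3  4  5  6  7
 a  6  5  5  5  5  4  4  5  6  7
 a  7  6  6  6  6  5  5  5  6  7
 e  8  7  7  7  6  6  6  6  6  7

7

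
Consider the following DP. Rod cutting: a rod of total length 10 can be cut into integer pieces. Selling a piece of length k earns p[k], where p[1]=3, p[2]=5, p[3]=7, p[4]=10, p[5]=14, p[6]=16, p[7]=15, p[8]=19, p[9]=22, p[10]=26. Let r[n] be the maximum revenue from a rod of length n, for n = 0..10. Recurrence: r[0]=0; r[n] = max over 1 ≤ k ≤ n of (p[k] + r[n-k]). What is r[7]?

21

   n    0    1    2    3    4    5    6    7    8    9   10
r[n]    0    3    6    9   12   15   18   21   24   27   30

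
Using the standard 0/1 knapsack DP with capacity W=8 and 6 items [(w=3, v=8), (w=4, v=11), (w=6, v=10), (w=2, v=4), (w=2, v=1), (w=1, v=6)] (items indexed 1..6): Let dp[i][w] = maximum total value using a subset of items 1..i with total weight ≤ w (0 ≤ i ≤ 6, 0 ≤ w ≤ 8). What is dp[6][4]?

i\w   0   1   2   3   4   5   6   7   8
  0   0   0   0   0   0   0   0   0   0
  1   0   0   0   8   8   8   8   8   8
  2   0   0   0   8  11  11  11  19  19
  3   0   0   0   8  11  11  11  19  19
  4   0   0   4   8  11  12  15  19  19
  5   0   0   4   8  11  12  15  19  19
  6   0   6   6  10  14  17  18  21  25

14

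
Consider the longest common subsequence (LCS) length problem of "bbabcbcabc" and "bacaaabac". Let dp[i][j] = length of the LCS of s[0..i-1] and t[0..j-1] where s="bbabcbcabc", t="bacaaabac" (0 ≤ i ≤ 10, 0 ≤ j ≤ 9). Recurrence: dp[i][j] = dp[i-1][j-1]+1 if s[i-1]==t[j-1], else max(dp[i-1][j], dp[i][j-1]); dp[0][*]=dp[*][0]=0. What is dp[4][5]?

   ''  b  a  c  a  a  a  b  a  c
''  0  0  0  0  0  0  0  0  0  0
 b  0  1  1  1  1  1  1  1  1  1
 b  0  1  1  1  1  1  1  2  2  2
 a  0  1  2  2  2  2  2  2  3  3
 b  0  1  2  2  2  2  2  3  3  3
 c  0  1  2  3  3  3  3  3  3  4
 b  0  1  2  3  3  3  3  4  4  4
 c  0  1  2  3  3  3  3  4  4  5
 a  0  1  2  3  4  4  4  4  5  5
 b  0  1  2  3  4  4  4  5  5  5
 c  0  1  2  3  4  4  4  5  5  6

2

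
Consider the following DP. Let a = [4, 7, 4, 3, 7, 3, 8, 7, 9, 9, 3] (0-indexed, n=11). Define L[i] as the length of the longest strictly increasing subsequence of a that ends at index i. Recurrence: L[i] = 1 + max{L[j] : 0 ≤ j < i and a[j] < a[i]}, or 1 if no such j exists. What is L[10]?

1

   i    0    1    2    3    4    5    6    7    8    9   10
a[i]    4    7    4    3    7    3    8    7    9    9    3
L[i]    1    2    1    1    2    1    3    2    4    4    1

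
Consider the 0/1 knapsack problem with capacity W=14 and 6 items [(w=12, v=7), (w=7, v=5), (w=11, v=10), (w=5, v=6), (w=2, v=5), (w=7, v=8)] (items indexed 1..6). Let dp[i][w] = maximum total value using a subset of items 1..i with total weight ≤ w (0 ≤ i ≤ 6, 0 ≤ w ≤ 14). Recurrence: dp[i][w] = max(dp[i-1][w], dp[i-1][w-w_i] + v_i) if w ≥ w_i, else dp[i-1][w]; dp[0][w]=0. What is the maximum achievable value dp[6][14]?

19

i\w   0   1   2   3   4   5   6   7   8   9  10  11  12  13  14
  0   0   0   0   0   0   0   0   0   0   0   0   0   0   0   0
  1   0   0   0   0   0   0   0   0   0   0   0   0   7   7   7
  2   0   0   0   0   0   0   0   5   5   5   5   5   7   7   7
  3   0   0   0   0   0   0   0   5   5   5   5  10  10  10  10
  4   0   0   0   0   0   6   6   6   6   6   6  10  11  11  11
  5   0   0   5   5   5   6   6  11  11  11  11  11  11  15  16
  6   0   0   5   5   5   6   6  11  11  13  13  13  14  15  19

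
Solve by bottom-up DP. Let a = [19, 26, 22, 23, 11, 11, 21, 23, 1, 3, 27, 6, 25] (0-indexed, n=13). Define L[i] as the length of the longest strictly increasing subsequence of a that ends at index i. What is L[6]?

2

   i    0    1    2    3    4    5    6    7    8    9   10   11   12
a[i]   19   26   22   23   11   11   21   23    1    3   27    6   25
L[i]    1    2    2    3    1    1    2    3    1    2    4    3    4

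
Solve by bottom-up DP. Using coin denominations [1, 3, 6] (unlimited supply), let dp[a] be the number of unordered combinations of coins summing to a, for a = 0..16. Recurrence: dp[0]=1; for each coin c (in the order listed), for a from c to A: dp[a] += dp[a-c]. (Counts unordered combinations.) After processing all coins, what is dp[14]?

after  coin     0     1     2     3     4     5     6     7     8     9    10    11    12    13    14    15    16
          1     1     1     1     1     1     1     1     1     1     1     1     1     1     1     1     1     1
          3     1     1     1     2     2     2     3     3     3     4     4     4     5     5     5     6     6
          6     1     1     1     2     2     2     4     4     4     6     6     6     9     9     9    12    12

9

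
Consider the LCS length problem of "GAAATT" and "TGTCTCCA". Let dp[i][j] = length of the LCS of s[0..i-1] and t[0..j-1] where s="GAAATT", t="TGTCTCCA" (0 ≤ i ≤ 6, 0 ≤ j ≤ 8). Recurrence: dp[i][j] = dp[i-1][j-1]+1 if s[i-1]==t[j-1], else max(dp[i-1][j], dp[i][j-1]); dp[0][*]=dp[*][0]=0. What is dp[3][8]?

   ''  T  G  T  C  T  C  C  A
''  0  0  0  0  0  0  0  0  0
 G  0  0  1  1  1  1  1  1  1
 A  0  0  1  1  1  1  1  1  2
 A  0  0  1  1  1  1  1  1  2
 A  0  0  1  1  1  1  1  1  2
 T  0  1  1  2  2  2  2  2  2
 T  0  1  1  2  2  3  3  3  3

2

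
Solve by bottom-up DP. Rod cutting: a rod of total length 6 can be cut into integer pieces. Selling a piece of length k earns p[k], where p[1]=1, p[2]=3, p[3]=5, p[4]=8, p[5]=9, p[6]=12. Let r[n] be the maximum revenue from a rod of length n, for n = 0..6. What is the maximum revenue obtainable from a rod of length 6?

   n    0    1    2    3    4    5    6
r[n]    0    1    3    5    8    9   12

12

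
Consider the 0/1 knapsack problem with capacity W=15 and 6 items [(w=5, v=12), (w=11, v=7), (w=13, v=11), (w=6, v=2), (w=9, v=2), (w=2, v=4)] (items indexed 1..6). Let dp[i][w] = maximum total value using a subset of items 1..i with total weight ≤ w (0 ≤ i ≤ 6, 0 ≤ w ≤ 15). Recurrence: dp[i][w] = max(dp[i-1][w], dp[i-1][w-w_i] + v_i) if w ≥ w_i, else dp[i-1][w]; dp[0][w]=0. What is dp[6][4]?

4

i\w   0   1   2   3   4   5   6   7   8   9  10  11  12  13  14  15
  0   0   0   0   0   0   0   0   0   0   0   0   0   0   0   0   0
  1   0   0   0   0   0  12  12  12  12  12  12  12  12  12  12  12
  2   0   0   0   0   0  12  12  12  12  12  12  12  12  12  12  12
  3   0   0   0   0   0  12  12  12  12  12  12  12  12  12  12  12
  4   0   0   0   0   0  12  12  12  12  12  12  14  14  14  14  14
  5   0   0   0   0   0  12  12  12  12  12  12  14  14  14  14  14
  6   0   0   4   4   4  12  12  16  16  16  16  16  16  18  18  18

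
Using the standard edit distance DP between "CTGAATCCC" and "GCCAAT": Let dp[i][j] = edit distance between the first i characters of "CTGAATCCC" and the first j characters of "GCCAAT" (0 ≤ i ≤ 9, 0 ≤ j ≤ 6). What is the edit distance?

   ''  G  C  C  A  A  T
''  0  1  2  3  4  5  6
 C  1  1  1  2  3  4  5
 T  2  2  2  2  3  4  4
 G  3  2  3  3  3  4  5
 A  4  3  3  4  3  3  4
 A  5  4  4  4  4  3  4
 T  6  5  5  5  5  4  3
 C  7  6  5  5  6  5  4
 C  8  7  6  5  6  6  5
 C  9  8  7  6  6  7  6

6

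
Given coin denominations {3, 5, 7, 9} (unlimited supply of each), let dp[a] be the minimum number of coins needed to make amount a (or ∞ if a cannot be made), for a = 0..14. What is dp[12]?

2

 a  0  1  2  3  4  5  6  7  8  9 10 11 12 13 14
dp  0  -  -  1  -  1  2  1  2  1  2  3  2  3  2
(- denotes ∞ / unreachable)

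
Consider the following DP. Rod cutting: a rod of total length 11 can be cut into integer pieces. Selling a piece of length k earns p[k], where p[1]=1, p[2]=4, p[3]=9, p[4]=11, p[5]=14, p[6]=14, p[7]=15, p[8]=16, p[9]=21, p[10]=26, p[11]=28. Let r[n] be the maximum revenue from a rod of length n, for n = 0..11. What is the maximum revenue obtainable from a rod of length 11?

   n    0    1    2    3    4    5    6    7    8    9   10   11
r[n]    0    1    4    9   11   14   18   20   23   27   29   32

32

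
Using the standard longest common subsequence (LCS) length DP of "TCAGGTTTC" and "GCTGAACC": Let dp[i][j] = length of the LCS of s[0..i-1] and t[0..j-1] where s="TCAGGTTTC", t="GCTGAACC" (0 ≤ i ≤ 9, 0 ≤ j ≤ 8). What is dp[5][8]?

   ''  G  C  T  G  A  A  C  C
''  0  0  0  0  0  0  0  0  0
 T  0  0  0  1  1  1  1  1  1
 C  0  0  1  1  1  1  1  2  2
 A  0  0  1  1  1  2  2  2  2
 G  0  1  1  1  2  2  2  2  2
 G  0  1  1  1  2  2  2  2  2
 T  0  1  1  2  2  2  2  2  2
 T  0  1  1  2  2  2  2  2  2
 T  0  1  1  2  2  2  2  2  2
 C  0  1  2  2  2  2  2  3  3

2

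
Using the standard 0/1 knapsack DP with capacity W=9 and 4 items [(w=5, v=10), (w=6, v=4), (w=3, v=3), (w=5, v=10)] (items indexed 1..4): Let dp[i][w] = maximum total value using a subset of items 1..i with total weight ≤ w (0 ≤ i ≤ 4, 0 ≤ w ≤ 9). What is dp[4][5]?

10

i\w   0   1   2   3   4   5   6   7   8   9
  0   0   0   0   0   0   0   0   0   0   0
  1   0   0   0   0   0  10  10  10  10  10
  2   0   0   0   0   0  10  10  10  10  10
  3   0   0   0   3   3  10  10  10  13  13
  4   0   0   0   3   3  10  10  10  13  13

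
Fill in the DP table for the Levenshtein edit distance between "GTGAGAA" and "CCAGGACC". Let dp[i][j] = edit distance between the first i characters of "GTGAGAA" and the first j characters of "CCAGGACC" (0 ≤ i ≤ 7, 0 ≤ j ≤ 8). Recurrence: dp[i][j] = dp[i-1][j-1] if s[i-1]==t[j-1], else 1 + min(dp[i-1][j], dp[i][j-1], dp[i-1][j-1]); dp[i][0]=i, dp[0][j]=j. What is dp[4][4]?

   ''  C  C  A  G  G  A  C  C
''  0  1  2  3  4  5  6  7  8
 G  1  1  2  3  3  4  5  6  7
 T  2  2  2  3  4  4  5  6  7
 G  3  3  3  3  3  4  5  6  7
 A  4  4  4  3  4  4  4  5  6
 G  5  5  5  4  3  4  5  5  6
 A  6  6  6  5  4  4  4  5  6
 A  7  7  7  6  5  5  4  5  6

4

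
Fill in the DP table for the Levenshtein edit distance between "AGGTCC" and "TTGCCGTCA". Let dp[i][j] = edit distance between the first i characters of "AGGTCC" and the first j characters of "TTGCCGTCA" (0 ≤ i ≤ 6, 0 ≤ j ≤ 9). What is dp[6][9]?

   ''  T  T  G  C  C  G  T  C  A
''  0  1  2  3  4  5  6  7  8  9
 A  1  1  2  3  4  5  6  7  8  8
 G  2  2  2  2  3  4  5  6  7  8
 G  3  3  3  2  3  4  4  5  6  7
 T  4  3  3  3  3  4  5  4  5  6
 C  5  4  4  4  3  3  4  5  4  5
 C  6  5  5  5  4  3  4  5  5  5

5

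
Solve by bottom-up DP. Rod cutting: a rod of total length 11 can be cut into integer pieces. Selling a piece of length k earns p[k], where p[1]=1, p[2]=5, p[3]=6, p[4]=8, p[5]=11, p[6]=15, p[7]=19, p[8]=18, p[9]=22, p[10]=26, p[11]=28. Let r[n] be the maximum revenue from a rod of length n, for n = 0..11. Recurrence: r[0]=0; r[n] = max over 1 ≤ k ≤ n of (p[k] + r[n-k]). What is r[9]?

   n    0    1    2    3    4    5    6    7    8    9   10   11
r[n]    0    1    5    6   10   11   15   19   20   24   26   29

24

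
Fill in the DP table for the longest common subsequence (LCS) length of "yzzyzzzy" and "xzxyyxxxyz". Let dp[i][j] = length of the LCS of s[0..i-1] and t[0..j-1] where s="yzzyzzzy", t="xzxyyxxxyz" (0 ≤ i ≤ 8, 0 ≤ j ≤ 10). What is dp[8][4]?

   ''  x  z  x  y  y  x  x  x  y  z
''  0  0  0  0  0  0  0  0  0  0  0
 y  0  0  0  0  1  1  1  1  1  1  1
 z  0  0  1  1  1  1  1  1  1  1  2
 z  0  0  1  1  1  1  1  1  1  1  2
 y  0  0  1  1  2  2  2  2  2  2  2
 z  0  0  1  1  2  2  2  2  2  2  3
 z  0  0  1  1  2  2  2  2  2  2  3
 z  0  0  1  1  2  2  2  2  2  2  3
 y  0  0  1  1  2  3  3  3  3  3  3

2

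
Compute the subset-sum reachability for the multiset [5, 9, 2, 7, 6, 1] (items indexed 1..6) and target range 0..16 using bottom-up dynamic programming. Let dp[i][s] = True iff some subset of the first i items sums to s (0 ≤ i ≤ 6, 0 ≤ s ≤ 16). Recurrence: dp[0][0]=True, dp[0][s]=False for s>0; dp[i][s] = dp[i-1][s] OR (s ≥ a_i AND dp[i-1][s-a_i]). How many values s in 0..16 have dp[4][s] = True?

9

i\s   0   1   2   3   4   5   6   7   8   9  10  11  12  13  14  15  16
  0   T   F   F   F   F   F   F   F   F   F   F   F   F   F   F   F   F
  1   T   F   F   F   F   T   F   F   F   F   F   F   F   F   F   F   F
  2   T   F   F   F   F   T   F   F   F   T   F   F   F   F   T   F   F
  3   T   F   T   F   F   T   F   T   F   T   F   T   F   F   T   F   T
  4   T   F   T   F   F   T   F   T   F   T   F   T   T   F   T   F   T
  5   T   F   T   F   F   T   T   T   T   T   F   T   T   T   T   T   T
  6   T   T   T   T   F   T   T   T   T   T   T   T   T   T   T   T   T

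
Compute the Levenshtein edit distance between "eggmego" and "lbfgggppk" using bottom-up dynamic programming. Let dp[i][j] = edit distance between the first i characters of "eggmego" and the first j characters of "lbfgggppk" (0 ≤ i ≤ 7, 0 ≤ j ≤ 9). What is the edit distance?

   ''  l  b  f  g  g  g  p  p  k
''  0  1  2  3  4  5  6  7  8  9
 e  1  1  2  3  4  5  6  7  8  9
 g  2  2  2  3  3  4  5  6  7  8
 g  3  3  3  3  3  3  4  5  6  7
 m  4  4  4  4  4  4  4  5  6  7
 e  5  5  5  5  5  5  5  5  6  7
 g  6  6  6  6  5  5  5  6  6  7
 o  7  7  7  7  6  6  6  6  7  7

7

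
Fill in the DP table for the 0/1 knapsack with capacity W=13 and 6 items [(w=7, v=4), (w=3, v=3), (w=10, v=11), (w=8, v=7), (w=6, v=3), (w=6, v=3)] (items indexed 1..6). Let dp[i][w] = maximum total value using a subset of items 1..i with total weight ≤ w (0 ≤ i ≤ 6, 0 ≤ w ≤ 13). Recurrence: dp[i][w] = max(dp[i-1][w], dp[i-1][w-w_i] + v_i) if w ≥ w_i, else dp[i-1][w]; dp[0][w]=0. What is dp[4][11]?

11

i\w   0   1   2   3   4   5   6   7   8   9  10  11  12  13
  0   0   0   0   0   0   0   0   0   0   0   0   0   0   0
  1   0   0   0   0   0   0   0   4   4   4   4   4   4   4
  2   0   0   0   3   3   3   3   4   4   4   7   7   7   7
  3   0   0   0   3   3   3   3   4   4   4  11  11  11  14
  4   0   0   0   3   3   3   3   4   7   7  11  11  11  14
  5   0   0   0   3   3   3   3   4   7   7  11  11  11  14
  6   0   0   0   3   3   3   3   4   7   7  11  11  11  14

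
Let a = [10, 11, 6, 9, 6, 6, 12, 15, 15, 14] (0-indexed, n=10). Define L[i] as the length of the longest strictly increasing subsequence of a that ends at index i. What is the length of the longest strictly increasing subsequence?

   i    0    1    2    3    4    5    6    7    8    9
a[i]   10   11    6    9    6    6   12   15   15   14
L[i]    1    2    1    2    1    1    3    4    4    4

4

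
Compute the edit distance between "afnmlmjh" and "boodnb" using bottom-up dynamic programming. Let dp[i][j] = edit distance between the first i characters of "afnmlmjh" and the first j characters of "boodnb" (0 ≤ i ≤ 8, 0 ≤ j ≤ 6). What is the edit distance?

8

   ''  b  o  o  d  n  b
''  0  1  2  3  4  5  6
 a  1  1  2  3  4  5  6
 f  2  2  2  3  4  5  6
 n  3  3  3  3  4  4  5
 m  4  4  4  4  4  5  5
 l  5  5  5  5  5  5  6
 m  6  6  6  6  6  6  6
 j  7  7  7  7  7  7  7
 h  8  8  8  8  8  8  8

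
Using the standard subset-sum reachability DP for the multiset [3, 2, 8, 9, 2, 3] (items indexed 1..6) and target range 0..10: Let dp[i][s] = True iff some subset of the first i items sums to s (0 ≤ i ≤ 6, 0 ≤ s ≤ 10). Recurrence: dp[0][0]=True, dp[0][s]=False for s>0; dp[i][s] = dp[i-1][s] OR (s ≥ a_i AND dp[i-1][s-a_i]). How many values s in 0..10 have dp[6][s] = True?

10

i\s   0   1   2   3   4   5   6   7   8   9  10
  0   T   F   F   F   F   F   F   F   F   F   F
  1   T   F   F   T   F   F   F   F   F   F   F
  2   T   F   T   T   F   T   F   F   F   F   F
  3   T   F   T   T   F   T   F   F   T   F   T
  4   T   F   T   T   F   T   F   F   T   T   T
  5   T   F   T   T   T   T   F   T   T   T   T
  6   T   F   T   T   T   T   T   T   T   T   T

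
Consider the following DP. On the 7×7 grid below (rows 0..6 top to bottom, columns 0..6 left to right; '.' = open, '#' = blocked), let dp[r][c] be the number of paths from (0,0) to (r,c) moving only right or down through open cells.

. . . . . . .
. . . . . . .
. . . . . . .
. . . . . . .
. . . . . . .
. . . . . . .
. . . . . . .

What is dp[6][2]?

r\c   0   1   2   3   4   5   6
  0   1   1   1   1   1   1   1
  1   1   2   3   4   5   6   7
  2   1   3   6  10  15  21  28
  3   1   4  10  20  35  56  84
  4   1   5  15  35  70 126 210
  5   1   6  21  56 126 252 462
  6   1   7  28  84 210 462 924

28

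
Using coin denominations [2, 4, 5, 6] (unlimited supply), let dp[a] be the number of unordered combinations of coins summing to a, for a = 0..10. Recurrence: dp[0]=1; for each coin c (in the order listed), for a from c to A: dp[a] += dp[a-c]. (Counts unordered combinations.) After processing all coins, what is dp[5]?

1

after  coin     0     1     2     3     4     5     6     7     8     9    10
          2     1     0     1     0     1     0     1     0     1     0     1
          4     1     0     1     0     2     0     2     0     3     0     3
          5     1     0     1     0     2     1     2     1     3     2     4
          6     1     0     1     0     2     1     3     1     4     2     6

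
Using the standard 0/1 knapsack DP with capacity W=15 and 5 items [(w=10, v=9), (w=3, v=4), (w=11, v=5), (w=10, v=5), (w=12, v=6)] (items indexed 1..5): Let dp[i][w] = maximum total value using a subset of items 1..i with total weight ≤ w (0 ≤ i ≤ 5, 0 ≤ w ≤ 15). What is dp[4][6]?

4

i\w   0   1   2   3   4   5   6   7   8   9  10  11  12  13  14  15
  0   0   0   0   0   0   0   0   0   0   0   0   0   0   0   0   0
  1   0   0   0   0   0   0   0   0   0   0   9   9   9   9   9   9
  2   0   0   0   4   4   4   4   4   4   4   9   9   9  13  13  13
  3   0   0   0   4   4   4   4   4   4   4   9   9   9  13  13  13
  4   0   0   0   4   4   4   4   4   4   4   9   9   9  13  13  13
  5   0   0   0   4   4   4   4   4   4   4   9   9   9  13  13  13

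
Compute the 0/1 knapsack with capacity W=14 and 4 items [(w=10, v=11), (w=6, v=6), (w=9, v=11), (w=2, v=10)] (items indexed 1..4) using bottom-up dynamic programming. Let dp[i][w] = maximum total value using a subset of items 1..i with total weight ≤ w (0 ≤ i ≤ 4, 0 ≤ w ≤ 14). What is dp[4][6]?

10

i\w   0   1   2   3   4   5   6   7   8   9  10  11  12  13  14
  0   0   0   0   0   0   0   0   0   0   0   0   0   0   0   0
  1   0   0   0   0   0   0   0   0   0   0  11  11  11  11  11
  2   0   0   0   0   0   0   6   6   6   6  11  11  11  11  11
  3   0   0   0   0   0   0   6   6   6  11  11  11  11  11  11
  4   0   0  10  10  10  10  10  10  16  16  16  21  21  21  21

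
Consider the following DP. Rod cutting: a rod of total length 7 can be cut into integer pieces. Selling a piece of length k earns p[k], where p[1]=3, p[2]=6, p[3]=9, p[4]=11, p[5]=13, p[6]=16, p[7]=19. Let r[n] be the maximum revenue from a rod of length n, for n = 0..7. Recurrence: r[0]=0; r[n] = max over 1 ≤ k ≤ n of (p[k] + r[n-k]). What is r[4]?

12

   n    0    1    2    3    4    5    6    7
r[n]    0    3    6    9   12   15   18   21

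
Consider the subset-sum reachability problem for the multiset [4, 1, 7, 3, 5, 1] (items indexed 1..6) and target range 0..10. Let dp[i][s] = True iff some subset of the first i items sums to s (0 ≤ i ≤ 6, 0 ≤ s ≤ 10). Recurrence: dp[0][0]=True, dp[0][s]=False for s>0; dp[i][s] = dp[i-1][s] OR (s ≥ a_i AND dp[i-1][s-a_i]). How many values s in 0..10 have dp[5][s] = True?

10

i\s   0   1   2   3   4   5   6   7   8   9  10
  0   T   F   F   F   F   F   F   F   F   F   F
  1   T   F   F   F   T   F   F   F   F   F   F
  2   T   T   F   F   T   T   F   F   F   F   F
  3   T   T   F   F   T   T   F   T   T   F   F
  4   T   T   F   T   T   T   F   T   T   F   T
  5   T   T   F   T   T   T   T   T   T   T   T
  6   T   T   T   T   T   T   T   T   T   T   T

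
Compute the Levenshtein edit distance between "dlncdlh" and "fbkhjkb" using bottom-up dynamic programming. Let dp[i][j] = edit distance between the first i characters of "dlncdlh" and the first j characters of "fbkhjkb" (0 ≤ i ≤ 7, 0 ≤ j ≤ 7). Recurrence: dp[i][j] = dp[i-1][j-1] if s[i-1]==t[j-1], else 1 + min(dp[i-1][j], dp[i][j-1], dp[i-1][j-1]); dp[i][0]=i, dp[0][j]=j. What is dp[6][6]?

6

   ''  f  b  k  h  j  k  b
''  0  1  2  3  4  5  6  7
 d  1  1  2  3  4  5  6  7
 l  2  2  2  3  4  5  6  7
 n  3  3  3  3  4  5  6  7
 c  4  4  4  4  4  5  6  7
 d  5  5  5  5  5  5  6  7
 l  6  6  6  6  6  6  6  7
 h  7  7  7  7  6  7  7  7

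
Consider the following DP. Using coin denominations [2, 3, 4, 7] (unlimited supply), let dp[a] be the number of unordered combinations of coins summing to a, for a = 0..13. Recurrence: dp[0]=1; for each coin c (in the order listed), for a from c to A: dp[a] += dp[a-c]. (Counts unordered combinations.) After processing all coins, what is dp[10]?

6

after  coin     0     1     2     3     4     5     6     7     8     9    10    11    12    13
          2     1     0     1     0     1     0     1     0     1     0     1     0     1     0
          3     1     0     1     1     1     1     2     1     2     2     2     2     3     2
          4     1     0     1     1     2     1     3     2     4     3     5     4     7     5
          7     1     0     1     1     2     1     3     3     4     4     6     6     8     8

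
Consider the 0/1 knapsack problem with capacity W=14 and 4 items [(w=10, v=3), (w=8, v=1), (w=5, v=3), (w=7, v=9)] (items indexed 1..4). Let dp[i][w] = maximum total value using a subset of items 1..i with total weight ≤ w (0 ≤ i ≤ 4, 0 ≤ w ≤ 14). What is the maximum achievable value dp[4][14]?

12

i\w   0   1   2   3   4   5   6   7   8   9  10  11  12  13  14
  0   0   0   0   0   0   0   0   0   0   0   0   0   0   0   0
  1   0   0   0   0   0   0   0   0   0   0   3   3   3   3   3
  2   0   0   0   0   0   0   0   0   1   1   3   3   3   3   3
  3   0   0   0   0   0   3   3   3   3   3   3   3   3   4   4
  4   0   0   0   0   0   3   3   9   9   9   9   9  12  12  12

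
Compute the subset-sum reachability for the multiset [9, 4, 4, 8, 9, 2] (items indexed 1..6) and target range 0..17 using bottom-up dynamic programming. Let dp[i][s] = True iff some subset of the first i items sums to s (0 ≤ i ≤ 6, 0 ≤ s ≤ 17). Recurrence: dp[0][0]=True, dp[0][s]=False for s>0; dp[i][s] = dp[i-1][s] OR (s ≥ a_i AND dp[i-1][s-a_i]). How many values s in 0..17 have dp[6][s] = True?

14

i\s   0   1   2   3   4   5   6   7   8   9  10  11  12  13  14  15  16  17
  0   T   F   F   F   F   F   F   F   F   F   F   F   F   F   F   F   F   F
  1   T   F   F   F   F   F   F   F   F   T   F   F   F   F   F   F   F   F
  2   T   F   F   F   T   F   F   F   F   T   F   F   F   T   F   F   F   F
  3   T   F   F   F   T   F   F   F   T   T   F   F   F   T   F   F   F   T
  4   T   F   F   F   T   F   F   F   T   T   F   F   T   T   F   F   T   T
  5   T   F   F   F   T   F   F   F   T   T   F   F   T   T   F   F   T   T
  6   T   F   T   F   T   F   T   F   T   T   T   T   T   T   T   T   T   T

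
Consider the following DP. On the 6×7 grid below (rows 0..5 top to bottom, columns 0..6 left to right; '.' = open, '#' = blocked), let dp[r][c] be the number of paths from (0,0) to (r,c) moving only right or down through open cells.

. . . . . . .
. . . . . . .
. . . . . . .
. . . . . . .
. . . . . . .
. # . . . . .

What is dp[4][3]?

35

r\c   0   1   2   3   4   5   6
  0   1   1   1   1   1   1   1
  1   1   2   3   4   5   6   7
  2   1   3   6  10  15  21  28
  3   1   4  10  20  35  56  84
  4   1   5  15  35  70 126 210
  5   1   0  15  50 120 246 456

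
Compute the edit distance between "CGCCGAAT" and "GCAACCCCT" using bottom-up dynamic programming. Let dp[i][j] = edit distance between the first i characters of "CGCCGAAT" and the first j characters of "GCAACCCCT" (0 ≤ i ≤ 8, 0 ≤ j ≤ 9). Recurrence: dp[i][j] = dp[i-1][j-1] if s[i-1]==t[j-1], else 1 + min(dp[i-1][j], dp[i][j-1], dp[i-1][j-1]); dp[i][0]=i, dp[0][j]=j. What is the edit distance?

   ''  G  C  A  A  C  C  C  C  T
''  0  1  2  3  4  5  6  7  8  9
 C  1  1  1  2  3  4  5  6  7  8
 G  2  1  2  2  3  4  5  6  7  8
 C  3  2  1  2  3  3  4  5  6  7
 C  4  3  2  2  3  3  3  4  5  6
 G  5  4  3  3  3  4  4  4  5  6
 A  6  5  4  3  3  4  5  5  5  6
 A  7  6  5  4  3  4  5  6  6  6
 T  8  7  6  5  4  4  5  6  7  6

6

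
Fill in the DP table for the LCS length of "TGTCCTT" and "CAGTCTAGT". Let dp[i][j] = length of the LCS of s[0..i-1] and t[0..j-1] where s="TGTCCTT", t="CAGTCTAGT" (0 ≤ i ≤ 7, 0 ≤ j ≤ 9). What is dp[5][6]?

   ''  C  A  G  T  C  T  A  G  T
''  0  0  0  0  0  0  0  0  0  0
 T  0  0  0  0  1  1  1  1  1  1
 G  0  0  0  1  1  1  1  1  2  2
 T  0  0  0  1  2  2  2  2  2  3
 C  0  1  1  1  2  3  3  3  3  3
 C  0  1  1  1  2  3  3  3  3  3
 T  0  1  1  1  2  3  4  4  4  4
 T  0  1  1  1  2  3  4  4  4  5

3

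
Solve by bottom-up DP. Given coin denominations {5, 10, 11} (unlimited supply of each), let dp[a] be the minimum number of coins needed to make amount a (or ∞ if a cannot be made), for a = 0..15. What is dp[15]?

2

 a  0  1  2  3  4  5  6  7  8  9 10 11 12 13 14 15
dp  0  -  -  -  -  1  -  -  -  -  1  1  -  -  -  2
(- denotes ∞ / unreachable)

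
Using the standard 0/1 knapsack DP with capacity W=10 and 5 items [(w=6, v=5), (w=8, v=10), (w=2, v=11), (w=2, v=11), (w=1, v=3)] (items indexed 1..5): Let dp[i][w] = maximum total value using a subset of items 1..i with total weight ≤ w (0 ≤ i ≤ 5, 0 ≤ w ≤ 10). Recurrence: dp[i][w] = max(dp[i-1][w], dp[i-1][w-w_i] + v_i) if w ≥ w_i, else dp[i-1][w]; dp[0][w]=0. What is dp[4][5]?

22

i\w   0   1   2   3   4   5   6   7   8   9  10
  0   0   0   0   0   0   0   0   0   0   0   0
  1   0   0   0   0   0   0   5   5   5   5   5
  2   0   0   0   0   0   0   5   5  10  10  10
  3   0   0  11  11  11  11  11  11  16  16  21
  4   0   0  11  11  22  22  22  22  22  22  27
  5   0   3  11  14  22  25  25  25  25  25  27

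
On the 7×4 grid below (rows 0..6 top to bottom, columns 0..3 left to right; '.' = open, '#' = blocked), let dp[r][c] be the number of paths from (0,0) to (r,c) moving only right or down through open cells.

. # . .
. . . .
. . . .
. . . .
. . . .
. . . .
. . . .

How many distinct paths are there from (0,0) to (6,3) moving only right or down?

r\c   0   1   2   3
  0   1   0   0   0
  1   1   1   1   1
  2   1   2   3   4
  3   1   3   6  10
  4   1   4  10  20
  5   1   5  15  35
  6   1   6  21  56

56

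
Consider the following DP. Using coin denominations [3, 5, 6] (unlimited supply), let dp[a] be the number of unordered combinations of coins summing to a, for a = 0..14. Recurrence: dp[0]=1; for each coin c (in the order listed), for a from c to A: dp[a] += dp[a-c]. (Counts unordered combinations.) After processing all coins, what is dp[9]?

after  coin     0     1     2     3     4     5     6     7     8     9    10    11    12    13    14
          3     1     0     0     1     0     0     1     0     0     1     0     0     1     0     0
          5     1     0     0     1     0     1     1     0     1     1     1     1     1     1     1
          6     1     0     0     1     0     1     2     0     1     2     1     2     3     1     2

2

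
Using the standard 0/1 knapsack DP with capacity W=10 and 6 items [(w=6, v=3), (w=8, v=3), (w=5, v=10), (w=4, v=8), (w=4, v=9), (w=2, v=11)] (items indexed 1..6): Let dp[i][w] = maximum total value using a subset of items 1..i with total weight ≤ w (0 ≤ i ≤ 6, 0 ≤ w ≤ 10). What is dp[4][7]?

i\w   0   1   2   3   4   5   6   7   8   9  10
  0   0   0   0   0   0   0   0   0   0   0   0
  1   0   0   0   0   0   0   3   3   3   3   3
  2   0   0   0   0   0   0   3   3   3   3   3
  3   0   0   0   0   0  10  10  10  10  10  10
  4   0   0   0   0   8  10  10  10  10  18  18
  5   0   0   0   0   9  10  10  10  17  19  19
  6   0   0  11  11  11  11  20  21  21  21  28

10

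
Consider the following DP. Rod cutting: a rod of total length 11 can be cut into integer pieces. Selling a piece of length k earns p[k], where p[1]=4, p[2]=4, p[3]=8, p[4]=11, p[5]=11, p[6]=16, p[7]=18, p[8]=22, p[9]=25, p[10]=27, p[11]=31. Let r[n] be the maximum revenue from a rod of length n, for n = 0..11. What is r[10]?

40

   n    0    1    2    3    4    5    6    7    8    9   10   11
r[n]    0    4    8   12   16   20   24   28   32   36   40   44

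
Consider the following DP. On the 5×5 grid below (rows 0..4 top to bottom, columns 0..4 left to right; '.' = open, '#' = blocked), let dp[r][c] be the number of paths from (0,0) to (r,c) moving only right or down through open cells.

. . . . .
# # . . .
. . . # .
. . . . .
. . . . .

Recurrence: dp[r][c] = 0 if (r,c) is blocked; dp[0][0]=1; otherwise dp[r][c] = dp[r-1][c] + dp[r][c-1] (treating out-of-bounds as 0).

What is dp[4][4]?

r\c   0   1   2   3   4
  0   1   1   1   1   1
  1   0   0   1   2   3
  2   0   0   1   0   3
  3   0   0   1   1   4
  4   0   0   1   2   6

6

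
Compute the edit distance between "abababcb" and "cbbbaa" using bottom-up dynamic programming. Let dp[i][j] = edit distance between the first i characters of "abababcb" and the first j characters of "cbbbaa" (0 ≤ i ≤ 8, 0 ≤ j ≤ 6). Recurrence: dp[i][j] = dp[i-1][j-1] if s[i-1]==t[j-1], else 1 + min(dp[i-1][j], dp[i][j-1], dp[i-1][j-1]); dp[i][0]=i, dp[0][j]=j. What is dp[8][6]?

   ''  c  b  b  b  a  a
''  0  1  2  3  4  5  6
 a  1  1  2  3  4  4  5
 b  2  2  1  2  3  4  5
 a  3  3  2  2  3  3  4
 b  4  4  3  2  2  3  4
 a  5  5  4  3  3  2  3
 b  6  6  5  4  3  3  3
 c  7  6  6  5  4  4  4
 b  8  7  6  6  5  5  5

5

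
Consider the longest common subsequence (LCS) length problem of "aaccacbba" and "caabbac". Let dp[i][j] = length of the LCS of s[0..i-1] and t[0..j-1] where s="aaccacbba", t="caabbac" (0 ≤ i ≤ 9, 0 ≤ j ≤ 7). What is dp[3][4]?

   ''  c  a  a  b  b  a  c
''  0  0  0  0  0  0  0  0
 a  0  0  1  1  1  1  1  1
 a  0  0  1  2  2  2  2  2
 c  0  1  1  2  2  2  2  3
 c  0  1  1  2  2  2  2  3
 a  0  1  2  2  2  2  3  3
 c  0  1  2  2  2  2  3  4
 b  0  1  2  2  3  3  3  4
 b  0  1  2  2  3  4  4  4
 a  0  1  2  3  3  4  5  5

2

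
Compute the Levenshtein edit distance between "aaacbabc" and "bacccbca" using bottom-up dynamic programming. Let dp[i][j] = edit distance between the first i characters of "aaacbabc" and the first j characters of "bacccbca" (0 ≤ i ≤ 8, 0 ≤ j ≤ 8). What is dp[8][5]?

5

   ''  b  a  c  c  c  b  c  a
''  0  1  2  3  4  5  6  7  8
 a  1  1  1  2  3  4  5  6  7
 a  2  2  1  2  3  4  5  6  6
 a  3  3  2  2  3  4  5  6  6
 c  4  4  3  2  2  3  4  5  6
 b  5  4  4  3  3  3  3  4  5
 a  6  5  4  4  4  4  4  4  4
 b  7  6  5  5  5  5  4  5  5
 c  8  7  6  5  5  5  5  4  5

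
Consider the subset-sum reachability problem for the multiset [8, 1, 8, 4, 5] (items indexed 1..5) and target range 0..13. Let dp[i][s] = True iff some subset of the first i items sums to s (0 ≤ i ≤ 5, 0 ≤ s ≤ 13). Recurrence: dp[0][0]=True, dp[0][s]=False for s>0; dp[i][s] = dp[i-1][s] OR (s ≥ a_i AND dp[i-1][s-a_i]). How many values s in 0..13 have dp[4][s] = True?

i\s   0   1   2   3   4   5   6   7   8   9  10  11  12  13
  0   T   F   F   F   F   F   F   F   F   F   F   F   F   F
  1   T   F   F   F   F   F   F   F   T   F   F   F   F   F
  2   T   T   F   F   F   F   F   F   T   T   F   F   F   F
  3   T   T   F   F   F   F   F   F   T   T   F   F   F   F
  4   T   T   F   F   T   T   F   F   T   T   F   F   T   T
  5   T   T   F   F   T   T   T   F   T   T   T   F   T   T

8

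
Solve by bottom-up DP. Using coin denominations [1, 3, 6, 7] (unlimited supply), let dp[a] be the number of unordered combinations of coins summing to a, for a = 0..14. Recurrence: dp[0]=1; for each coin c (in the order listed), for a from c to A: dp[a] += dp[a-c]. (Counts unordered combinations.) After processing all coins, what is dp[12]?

after  coin     0     1     2     3     4     5     6     7     8     9    10    11    12    13    14
          1     1     1     1     1     1     1     1     1     1     1     1     1     1     1     1
          3     1     1     1     2     2     2     3     3     3     4     4     4     5     5     5
          6     1     1     1     2     2     2     4     4     4     6     6     6     9     9     9
          7     1     1     1     2     2     2     4     5     5     7     8     8    11    13    14

11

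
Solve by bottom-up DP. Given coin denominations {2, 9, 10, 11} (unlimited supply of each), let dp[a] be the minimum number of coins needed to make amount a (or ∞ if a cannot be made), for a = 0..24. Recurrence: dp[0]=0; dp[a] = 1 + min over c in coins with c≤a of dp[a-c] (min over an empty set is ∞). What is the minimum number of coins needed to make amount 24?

 a  0  1  2  3  4  5  6  7  8  9 10 11 12 13 14 15 16 17 18 19 20 21 22 23 24
dp  0  -  1  -  2  -  3  -  4  1  1  1  2  2  3  3  4  4  2  2  2  2  2  3  3
(- denotes ∞ / unreachable)

3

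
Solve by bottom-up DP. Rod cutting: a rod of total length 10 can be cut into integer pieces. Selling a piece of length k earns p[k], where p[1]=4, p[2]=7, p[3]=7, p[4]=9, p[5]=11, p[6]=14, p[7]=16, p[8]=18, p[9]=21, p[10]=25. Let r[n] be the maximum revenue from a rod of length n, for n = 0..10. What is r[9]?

36

   n    0    1    2    3    4    5    6    7    8    9   10
r[n]    0    4    8   12   16   20   24   28   32   36   40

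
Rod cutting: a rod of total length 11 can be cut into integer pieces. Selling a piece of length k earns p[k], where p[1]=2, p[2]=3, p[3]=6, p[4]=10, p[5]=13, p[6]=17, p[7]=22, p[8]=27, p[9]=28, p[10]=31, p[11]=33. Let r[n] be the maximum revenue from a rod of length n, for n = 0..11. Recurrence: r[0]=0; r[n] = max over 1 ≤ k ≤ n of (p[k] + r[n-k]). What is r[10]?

   n    0    1    2    3    4    5    6    7    8    9   10   11
r[n]    0    2    4    6   10   13   17   22   27   29   31   33

31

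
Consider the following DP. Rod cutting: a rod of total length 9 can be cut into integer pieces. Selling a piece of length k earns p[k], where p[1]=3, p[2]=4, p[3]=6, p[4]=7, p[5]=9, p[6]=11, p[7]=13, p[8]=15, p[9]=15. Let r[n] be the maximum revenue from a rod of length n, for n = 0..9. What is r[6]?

   n    0    1    2    3    4    5    6    7    8    9
r[n]    0    3    6    9   12   15   18   21   24   27

18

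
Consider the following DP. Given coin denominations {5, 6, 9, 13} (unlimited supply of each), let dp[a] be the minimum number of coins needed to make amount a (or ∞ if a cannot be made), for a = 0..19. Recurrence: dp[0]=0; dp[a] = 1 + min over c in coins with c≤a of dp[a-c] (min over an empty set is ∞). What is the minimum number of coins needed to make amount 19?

 a  0  1  2  3  4  5  6  7  8  9 10 11 12 13 14 15 16 17 18 19
dp  0  -  -  -  -  1  1  -  -  1  2  2  2  1  2  2  3  3  2  2
(- denotes ∞ / unreachable)

2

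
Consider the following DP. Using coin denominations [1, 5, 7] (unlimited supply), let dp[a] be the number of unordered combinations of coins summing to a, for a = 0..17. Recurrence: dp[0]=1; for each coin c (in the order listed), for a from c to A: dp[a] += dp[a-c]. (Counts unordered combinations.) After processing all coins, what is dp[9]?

after  coin     0     1     2     3     4     5     6     7     8     9    10    11    12    13    14    15    16    17
          1     1     1     1     1     1     1     1     1     1     1     1     1     1     1     1     1     1     1
          5     1     1     1     1     1     2     2     2     2     2     3     3     3     3     3     4     4     4
          7     1     1     1     1     1     2     2     3     3     3     4     4     5     5     6     7     7     8

3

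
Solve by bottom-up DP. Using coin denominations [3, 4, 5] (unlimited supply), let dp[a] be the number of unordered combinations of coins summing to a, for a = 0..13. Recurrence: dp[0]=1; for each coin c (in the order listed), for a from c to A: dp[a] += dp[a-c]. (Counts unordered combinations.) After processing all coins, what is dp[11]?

after  coin     0     1     2     3     4     5     6     7     8     9    10    11    12    13
          3     1     0     0     1     0     0     1     0     0     1     0     0     1     0
          4     1     0     0     1     1     0     1     1     1     1     1     1     2     1
          5     1     0     0     1     1     1     1     1     2     2     2     2     3     3

2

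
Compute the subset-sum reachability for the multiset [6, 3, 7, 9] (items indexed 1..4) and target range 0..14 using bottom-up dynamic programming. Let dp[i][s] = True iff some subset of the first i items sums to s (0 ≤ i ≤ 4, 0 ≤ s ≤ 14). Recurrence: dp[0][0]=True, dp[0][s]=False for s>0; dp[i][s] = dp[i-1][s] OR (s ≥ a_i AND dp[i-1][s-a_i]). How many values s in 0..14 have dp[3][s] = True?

7

i\s   0   1   2   3   4   5   6   7   8   9  10  11  12  13  14
  0   T   F   F   F   F   F   F   F   F   F   F   F   F   F   F
  1   T   F   F   F   F   F   T   F   F   F   F   F   F   F   F
  2   T   F   F   T   F   F   T   F   F   T   F   F   F   F   F
  3   T   F   F   T   F   F   T   T   F   T   T   F   F   T   F
  4   T   F   F   T   F   F   T   T   F   T   T   F   T   T   F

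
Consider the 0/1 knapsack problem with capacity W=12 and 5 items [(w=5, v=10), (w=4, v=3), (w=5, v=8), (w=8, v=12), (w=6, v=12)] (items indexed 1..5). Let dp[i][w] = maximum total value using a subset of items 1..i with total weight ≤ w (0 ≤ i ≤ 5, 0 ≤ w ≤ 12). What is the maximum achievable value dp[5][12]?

i\w   0   1   2   3   4   5   6   7   8   9  10  11  12
  0   0   0   0   0   0   0   0   0   0   0   0   0   0
  1   0   0   0   0   0  10  10  10  10  10  10  10  10
  2   0   0   0   0   3  10  10  10  10  13  13  13  13
  3   0   0   0   0   3  10  10  10  10  13  18  18  18
  4   0   0   0   0   3  10  10  10  12  13  18  18  18
  5   0   0   0   0   3  10  12  12  12  13  18  22  22

22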